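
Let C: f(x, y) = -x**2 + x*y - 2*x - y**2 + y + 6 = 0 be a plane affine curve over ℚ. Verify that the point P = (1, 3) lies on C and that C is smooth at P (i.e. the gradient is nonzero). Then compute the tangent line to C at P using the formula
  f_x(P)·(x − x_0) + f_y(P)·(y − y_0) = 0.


Tangent line at P: -x - 4*y + 13 = 0.

Step 1: f(1, 3) = 0, so P lies on C.
Step 2: partial derivatives
  f_x(x, y) = -2*x + y - 2, f_y(x, y) = x - 2*y + 1.
  f_x(P) = -1, f_y(P) = -4 (gradient nonzero, so P is smooth).
Step 3: tangent line at P: -1·(x − 1) + -4·(y − 3) = 0.
Expanding: -x - 4*y + 13 = 0.


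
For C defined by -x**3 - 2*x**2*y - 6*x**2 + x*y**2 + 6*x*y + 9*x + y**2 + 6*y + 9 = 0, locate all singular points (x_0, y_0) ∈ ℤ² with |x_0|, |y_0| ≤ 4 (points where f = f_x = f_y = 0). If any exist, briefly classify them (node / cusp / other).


Singular points: {(0, -3)}; classification: cusp.

Compute partial derivatives:
  f_x = -3*x**2 - 4*x*y - 12*x + y**2 + 6*y + 9.
  f_y = -2*x**2 + 2*x*y + 6*x + 2*y + 6.
Scan x_0 ∈ {−4, ..., 4}. For each x_0, f_y(x_0, y) is a polynomial in y; find its integer roots y ∈ {−4, ..., 4}, then test f_x and f at those candidates.
  x = -4: f_y(-4, y) = -6*y - 50; no integer root y with |y| ≤ 4.
  x = -3: f_y(-3, y) = -4*y - 30; no integer root y with |y| ≤ 4.
  x = -2: f_y(-2, y) = -2*y - 14; no integer root y with |y| ≤ 4.
  x = -1: f_y(-1, y) = -2; no integer root y with |y| ≤ 4.
  x = 0: f_y(0, y) = 2*y + 6; vanishes at y ∈ {-3}. (0, -3): f_x = 0, f = 0 — SINGULAR.
  x = 1: f_y(1, y) = 4*y + 10; no integer root y with |y| ≤ 4.
  x = 2: f_y(2, y) = 6*y + 10; no integer root y with |y| ≤ 4.
  x = 3: f_y(3, y) = 8*y + 6; no integer root y with |y| ≤ 4.
  x = 4: f_y(4, y) = 10*y - 2; no integer root y with |y| ≤ 4.
Only singular point on the grid: (0, -3).
Classify: substitute x = 0 + u, y = -3 + v and expand: f = -u**3 - 2*u**2*v + u*v**2 + v**2.
No constant or linear terms (consistent with a singular point). Quadratic part: v**2. Cubic part: -u**3 - 2*u**2*v + u*v**2.
The quadratic part v**2 is a perfect square, so there is a single (double) tangent line v = 0, i.e. y = -3. Restricting the cubic part to that line (v = 0) leaves -u**3 ≠ 0, so f is not divisible by v and the branch is v² ≈ u**3 to lowest order — this is a cusp.
Classification: cusp.


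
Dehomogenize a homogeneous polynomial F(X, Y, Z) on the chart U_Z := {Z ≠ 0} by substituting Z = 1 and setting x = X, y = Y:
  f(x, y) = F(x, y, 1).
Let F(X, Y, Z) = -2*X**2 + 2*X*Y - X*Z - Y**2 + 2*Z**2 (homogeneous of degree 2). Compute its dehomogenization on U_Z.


f(x, y) = -2*x**2 + 2*x*y - x - y**2 + 2

On U_Z we set Z = 1. Each monomial c·X^i·Y^j·Z^k in F becomes c·x^i·y^j·1^k = c·x^i·y^j.
Substituting Z = 1: F(X, Y, 1) = -2*x**2 + 2*x*y - x - y**2 + 2.
Note: deg(f) ≤ deg(F) = 2; strict inequality happens when F is divisible by Z (lost terms).


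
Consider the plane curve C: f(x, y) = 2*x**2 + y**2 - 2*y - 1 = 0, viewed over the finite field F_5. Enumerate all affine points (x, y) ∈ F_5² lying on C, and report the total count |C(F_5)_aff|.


Affine F_5-points: {(1, 1), (2, 3), (2, 4), (3, 3), (3, 4), (4, 1)}; count = 6.

For each of the 25 pairs (x, y) ∈ F_5², evaluate f(x, y) mod 5. Record the zeros.
  x = 0: [0↦4, 1↦3, 2↦4, 3↦2, 4↦2]  zeros at y ∈ ∅
  x = 1: [0↦1, 1↦0, 2↦1, 3↦4, 4↦4]  zeros at y ∈ {1}
  x = 2: [0↦2, 1↦1, 2↦2, 3↦0, 4↦0]  zeros at y ∈ {3, 4}
  x = 3: [0↦2, 1↦1, 2↦2, 3↦0, 4↦0]  zeros at y ∈ {3, 4}
  x = 4: [0↦1, 1↦0, 2↦1, 3↦4, 4↦4]  zeros at y ∈ {1}
Collecting zeros: affine points = {(1, 1), (2, 3), (2, 4), (3, 3), (3, 4), (4, 1)}.
Total count |C(F_5)_aff| = 6.


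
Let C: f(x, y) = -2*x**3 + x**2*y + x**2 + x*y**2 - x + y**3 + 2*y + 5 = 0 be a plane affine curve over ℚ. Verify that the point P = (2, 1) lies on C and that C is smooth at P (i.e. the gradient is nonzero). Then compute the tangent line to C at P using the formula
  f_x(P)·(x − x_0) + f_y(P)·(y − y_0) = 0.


Tangent line at P: -16*x + 13*y + 19 = 0.

Step 1: f(2, 1) = 0, so P lies on C.
Step 2: partial derivatives
  f_x(x, y) = -6*x**2 + 2*x*y + 2*x + y**2 - 1, f_y(x, y) = x**2 + 2*x*y + 3*y**2 + 2.
  f_x(P) = -16, f_y(P) = 13 (gradient nonzero, so P is smooth).
Step 3: tangent line at P: -16·(x − 2) + 13·(y − 1) = 0.
Expanding: -16*x + 13*y + 19 = 0.


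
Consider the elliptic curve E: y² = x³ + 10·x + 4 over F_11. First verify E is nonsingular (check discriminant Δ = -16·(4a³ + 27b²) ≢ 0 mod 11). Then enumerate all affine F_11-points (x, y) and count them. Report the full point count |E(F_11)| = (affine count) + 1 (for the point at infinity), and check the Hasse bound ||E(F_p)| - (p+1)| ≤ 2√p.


Affine points = {(0, 2), (0, 9), (1, 2), (1, 9), (4, 3), (4, 8), (5, 5), (5, 6), (6, 4), (6, 7), (9, 3), (9, 8), (10, 2), (10, 9)}; affine count = 14; |E(F_11)| = 15.

Discriminant check: Δ ∝ 4a³ + 27b² = 4·10³ + 27·4² = 4·1000 + 27·16 ≡ 10 (mod 11). Nonzero ⇒ E is nonsingular.
For each x ∈ F_11, compute rhs = x³ + 10·x + 4 mod 11, then count y ∈ F_11 with y² ≡ rhs.
  x = 0: rhs = 4, matching y values: 2, 9 (2 points).
  x = 1: rhs = 4, matching y values: 2, 9 (2 points).
  x = 2: rhs = 10, matching y values: none (0 points).
  x = 3: rhs = 6, matching y values: none (0 points).
  x = 4: rhs = 9, matching y values: 3, 8 (2 points).
  x = 5: rhs = 3, matching y values: 5, 6 (2 points).
  x = 6: rhs = 5, matching y values: 4, 7 (2 points).
  x = 7: rhs = 10, matching y values: none (0 points).
  x = 8: rhs = 2, matching y values: none (0 points).
  x = 9: rhs = 9, matching y values: 3, 8 (2 points).
  x = 10: rhs = 4, matching y values: 2, 9 (2 points).
Total affine count: 14.
Full point count |E(F_11)| = 14 + 1 = 15.
Hasse bound: |15 − (11+1)| = |3| = 3 ≤ 2√11 ≈ 6.6332 ✓.


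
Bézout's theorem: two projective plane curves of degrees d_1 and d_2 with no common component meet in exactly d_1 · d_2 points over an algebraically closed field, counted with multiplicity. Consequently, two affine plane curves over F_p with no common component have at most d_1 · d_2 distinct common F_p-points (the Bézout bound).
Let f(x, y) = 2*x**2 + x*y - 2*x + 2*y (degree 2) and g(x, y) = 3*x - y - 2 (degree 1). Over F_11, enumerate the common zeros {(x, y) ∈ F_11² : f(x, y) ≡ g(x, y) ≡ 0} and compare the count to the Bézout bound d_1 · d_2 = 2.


Common zeros: ∅; count = 0; Bézout bound = 2.

deg(f) = 2, deg(g) = 1, so Bézout bound = 2.
Scan x ∈ F_11. For each x, list the y ∈ F_11 with f(x, y) ≡ 0 and those with g(x, y) ≡ 0 (mod 11); the common zeros in that column are the intersection.
  x = 0: f ≡ 0 at y ∈ {0}; g ≡ 0 at y ∈ {9}; common: ∅.
  x = 1: f ≡ 0 at y ∈ {0}; g ≡ 0 at y ∈ {1}; common: ∅.
  x = 2: f ≡ 0 at y ∈ {10}; g ≡ 0 at y ∈ {4}; common: ∅.
  x = 3: f ≡ 0 at y ∈ {2}; g ≡ 0 at y ∈ {7}; common: ∅.
  x = 4: f ≡ 0 at y ∈ {7}; g ≡ 0 at y ∈ {10}; common: ∅.
  x = 5: f ≡ 0 at y ∈ {10}; g ≡ 0 at y ∈ {2}; common: ∅.
  x = 6: f ≡ 0 at y ∈ {9}; g ≡ 0 at y ∈ {5}; common: ∅.
  x = 7: f ≡ 0 at y ∈ {9}; g ≡ 0 at y ∈ {8}; common: ∅.
  x = 8: f ≡ 0 at y ∈ {2}; g ≡ 0 at y ∈ {0}; common: ∅.
  x = 9: f ≡ 0 at y ∈ ∅; g ≡ 0 at y ∈ {3}; common: ∅.
  x = 10: f ≡ 0 at y ∈ {7}; g ≡ 0 at y ∈ {6}; common: ∅.
Collecting: common zeros = ∅, so the count is 0.
Comparison with the Bézout bound: 0 ≤ 2 = deg(f)·deg(g), as expected for curves with no common component (the affine F_11-count falls short of the bound because intersections may lie at infinity, over extension fields, or carry multiplicity).


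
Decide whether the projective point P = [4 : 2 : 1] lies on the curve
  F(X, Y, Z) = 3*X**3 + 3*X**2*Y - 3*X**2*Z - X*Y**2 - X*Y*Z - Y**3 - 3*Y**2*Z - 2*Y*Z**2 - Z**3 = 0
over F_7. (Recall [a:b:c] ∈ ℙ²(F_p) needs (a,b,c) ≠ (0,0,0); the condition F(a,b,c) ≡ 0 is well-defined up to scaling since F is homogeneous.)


F(4,2,1) ≡ 2 (mod 7); P is NOT on the curve.

Evaluate F(4, 2, 1) term-by-term (mod 7).
  3*X**3 ↦ 3·64·1·1 = 192
  3*X**2*Y ↦ 3·16·2·1 = 96
  -3*X**2*Z ↦ -3·16·1·1 = -48
  -X*Y**2 ↦ -1·4·4·1 = -16
  -X*Y*Z ↦ -1·4·2·1 = -8
  -Y**3 ↦ -1·1·8·1 = -8
  -3*Y**2*Z ↦ -3·1·4·1 = -12
  -2*Y*Z**2 ↦ -2·1·2·1 = -4
  -Z**3 ↦ -1·1·1·1 = -1
Sum: F(4, 2, 1) = (192) + (96) + (-48) + (-16) + (-8) + (-8) + (-12) + (-4) + (-1) = 191.
Reducing mod 7: 191 ≡ 2 (mod 7).
Since F(a, b, c) ≡ 2 ≠ 0 (mod 7), P does NOT lie on the curve.


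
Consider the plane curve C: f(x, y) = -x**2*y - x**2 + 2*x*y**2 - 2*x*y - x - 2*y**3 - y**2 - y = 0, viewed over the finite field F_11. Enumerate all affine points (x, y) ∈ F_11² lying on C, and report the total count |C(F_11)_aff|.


Affine F_11-points: {(0, 0), (0, 2), (0, 3), (1, 2), (3, 10), (4, 5), (8, 5), (10, 0), (10, 4)}; count = 9.

For each of the 121 pairs (x, y) ∈ F_11², evaluate f(x, y) mod 11. Record the zeros.
  x = 0: [0↦0, 1↦7, 2↦0, 3↦0, 4↦6, 5↦6, 6↦10, 7↦6, 8↦4, 9↦3, 10↦2]  zeros at y ∈ {0, 2, 3}
  x = 1: [0↦9, 1↦4, 2↦0, 3↦7, 4↦2, 5↦6, 6↦7, 7↦4, 8↦7, 9↦4, 10↦5]  zeros at y ∈ {2}
  x = 2: [0↦5, 1↦8, 2↦5, 3↦6, 4↦10, 5↦5, 6↦1, 7↦8, 8↦3, 9↦7, 10↦8]  zeros at y ∈ ∅
  x = 3: [0↦10, 1↦8, 2↦4, 3↦8, 4↦8, 5↦3, 6↦3, 7↦7, 8↦3, 9↦1, 10↦0]  zeros at y ∈ {10}
  x = 4: [0↦2, 1↦4, 2↦8, 3↦2, 4↦7, 5↦0, 6↦2, 7↦1, 8↦7, 9↦8, 10↦3]  zeros at y ∈ {5}
  x = 5: [0↦3, 1↦7, 2↦6, 3↦10, 4↦7, 5↦7, 6↦9, 7↦1, 8↦4, 9↦6, 10↦6]  zeros at y ∈ ∅
  x = 6: [0↦2, 1↦6, 2↦9, 3↦10, 4↦8, 5↦2, 6↦2, 7↦7, 8↦5, 9↦6, 10↦9]  zeros at y ∈ ∅
  x = 7: [0↦10, 1↦1, 2↦6, 3↦2, 4↦10, 5↦7, 6↦3, 7↦8, 8↦10, 9↦8, 10↦1]  zeros at y ∈ ∅
  x = 8: [0↦5, 1↦3, 2↦8, 3↦8, 4↦2, 5↦0, 6↦1, 7↦4, 8↦8, 9↦1, 10↦4]  zeros at y ∈ {5}
  x = 9: [0↦9, 1↦1, 2↦4, 3↦6, 4↦6, 5↦3, 6↦7, 7↦6, 8↦10, 9↦7, 10↦7]  zeros at y ∈ ∅
  x = 10: [0↦0, 1↦6, 2↦5, 3↦7, 4↦0, 5↦5, 6↦10, 7↦3, 8↦5, 9↦4, 10↦10]  zeros at y ∈ {0, 4}
Collecting zeros: affine points = {(0, 0), (0, 2), (0, 3), (1, 2), (3, 10), (4, 5), (8, 5), (10, 0), (10, 4)}.
Total count |C(F_11)_aff| = 9.


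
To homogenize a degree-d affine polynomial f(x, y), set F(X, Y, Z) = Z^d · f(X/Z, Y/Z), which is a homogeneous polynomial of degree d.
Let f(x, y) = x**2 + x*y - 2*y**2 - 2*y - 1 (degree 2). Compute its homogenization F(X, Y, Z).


F(X, Y, Z) = X**2 + X*Y - 2*Y**2 - 2*Y*Z - Z**2

deg(f) = 2.
Substitute x = X/Z, y = Y/Z into f, then multiply by Z^2.
  monomial 1·x^2·y^0 ↦ 1·X^2·Y^0·Z^0.
  monomial 1·x^1·y^1 ↦ 1·X^1·Y^1·Z^0.
  monomial -2·x^0·y^2 ↦ -2·X^0·Y^2·Z^0.
  monomial -2·x^0·y^1 ↦ -2·X^0·Y^1·Z^1.
  monomial -1·x^0·y^0 ↦ -1·X^0·Y^0·Z^2.
Collecting: F(X, Y, Z) = X**2 + X*Y - 2*Y**2 - 2*Y*Z - Z**2.


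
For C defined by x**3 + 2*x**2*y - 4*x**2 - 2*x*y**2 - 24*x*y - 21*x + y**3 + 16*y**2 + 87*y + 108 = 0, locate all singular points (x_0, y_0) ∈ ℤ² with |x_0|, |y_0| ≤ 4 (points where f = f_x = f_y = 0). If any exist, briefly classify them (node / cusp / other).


Singular points: {(3, -3)}; classification: node.

Compute partial derivatives:
  f_x = 3*x**2 + 4*x*y - 8*x - 2*y**2 - 24*y - 21.
  f_y = 2*x**2 - 4*x*y - 24*x + 3*y**2 + 32*y + 87.
Scan x_0 ∈ {−4, ..., 4}. For each x_0, f_y(x_0, y) is a polynomial in y; find its integer roots y ∈ {−4, ..., 4}, then test f_x and f at those candidates.
  x = -4: f_y(-4, y) = 3*y**2 + 48*y + 215; no integer root y with |y| ≤ 4.
  x = -3: f_y(-3, y) = 3*y**2 + 44*y + 177; no integer root y with |y| ≤ 4.
  x = -2: f_y(-2, y) = 3*y**2 + 40*y + 143; no integer root y with |y| ≤ 4.
  x = -1: f_y(-1, y) = 3*y**2 + 36*y + 113; no integer root y with |y| ≤ 4.
  x = 0: f_y(0, y) = 3*y**2 + 32*y + 87; no integer root y with |y| ≤ 4.
  x = 1: f_y(1, y) = 3*y**2 + 28*y + 65; no integer root y with |y| ≤ 4.
  x = 2: f_y(2, y) = 3*y**2 + 24*y + 47; no integer root y with |y| ≤ 4.
  x = 3: f_y(3, y) = 3*y**2 + 20*y + 33; vanishes at y ∈ {-3}. (3, -3): f_x = 0, f = 0 — SINGULAR.
  x = 4: f_y(4, y) = 3*y**2 + 16*y + 23; no integer root y with |y| ≤ 4.
Only singular point on the grid: (3, -3).
Classify: substitute x = 3 + u, y = -3 + v and expand: f = u**3 + 2*u**2*v - u**2 - 2*u*v**2 + v**3 + v**2.
No constant or linear terms (consistent with a singular point). Quadratic part: -u**2 + v**2. Cubic part: u**3 + 2*u**2*v - 2*u*v**2 + v**3.
The quadratic part v**2 - u**2 = (v − u)(v + u) splits into two distinct linear factors, so there are two distinct tangent lines y − -3 = ±(x − 3) — this is a node (ordinary double point).
Classification: node.


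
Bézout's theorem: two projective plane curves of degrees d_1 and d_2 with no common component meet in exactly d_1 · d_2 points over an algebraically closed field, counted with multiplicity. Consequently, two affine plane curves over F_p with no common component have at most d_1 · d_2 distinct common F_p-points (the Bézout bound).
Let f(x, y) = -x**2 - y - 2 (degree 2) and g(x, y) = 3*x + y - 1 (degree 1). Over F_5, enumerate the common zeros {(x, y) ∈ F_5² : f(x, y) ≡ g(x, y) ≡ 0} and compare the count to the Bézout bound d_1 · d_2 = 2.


Common zeros: ∅; count = 0; Bézout bound = 2.

deg(f) = 2, deg(g) = 1, so Bézout bound = 2.
Scan x ∈ F_5. For each x, list the y ∈ F_5 with f(x, y) ≡ 0 and those with g(x, y) ≡ 0 (mod 5); the common zeros in that column are the intersection.
  x = 0: f ≡ 0 at y ∈ {3}; g ≡ 0 at y ∈ {1}; common: ∅.
  x = 1: f ≡ 0 at y ∈ {2}; g ≡ 0 at y ∈ {3}; common: ∅.
  x = 2: f ≡ 0 at y ∈ {4}; g ≡ 0 at y ∈ {0}; common: ∅.
  x = 3: f ≡ 0 at y ∈ {4}; g ≡ 0 at y ∈ {2}; common: ∅.
  x = 4: f ≡ 0 at y ∈ {2}; g ≡ 0 at y ∈ {4}; common: ∅.
Collecting: common zeros = ∅, so the count is 0.
Comparison with the Bézout bound: 0 ≤ 2 = deg(f)·deg(g), as expected for curves with no common component (the affine F_5-count falls short of the bound because intersections may lie at infinity, over extension fields, or carry multiplicity).


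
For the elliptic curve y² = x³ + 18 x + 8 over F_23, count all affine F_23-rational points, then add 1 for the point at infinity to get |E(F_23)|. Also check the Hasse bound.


Affine points = {(0, 10), (0, 13), (1, 2), (1, 21), (2, 11), (2, 12), (4, 11), (4, 12), (5, 4), (5, 19), (9, 5), (9, 18), (13, 1), (13, 22), (17, 11), (17, 12), (18, 0), (22, 9), (22, 14)}; affine count = 19; |E(F_23)| = 20.

Discriminant check: Δ ∝ 4a³ + 27b² = 4·18³ + 27·8² = 4·5832 + 27·64 ≡ 9 (mod 23). Nonzero ⇒ E is nonsingular.
For each x ∈ F_23, compute rhs = x³ + 18·x + 8 mod 23, then count y ∈ F_23 with y² ≡ rhs.
  x = 0: rhs = 8, matching y values: 10, 13 (2 points).
  x = 1: rhs = 4, matching y values: 2, 21 (2 points).
  x = 2: rhs = 6, matching y values: 11, 12 (2 points).
  x = 3: rhs = 20, matching y values: none (0 points).
  x = 4: rhs = 6, matching y values: 11, 12 (2 points).
  x = 5: rhs = 16, matching y values: 4, 19 (2 points).
  x = 6: rhs = 10, matching y values: none (0 points).
  x = 7: rhs = 17, matching y values: none (0 points).
  x = 8: rhs = 20, matching y values: none (0 points).
  x = 9: rhs = 2, matching y values: 5, 18 (2 points).
  x = 10: rhs = 15, matching y values: none (0 points).
  x = 11: rhs = 19, matching y values: none (0 points).
  x = 12: rhs = 20, matching y values: none (0 points).
  x = 13: rhs = 1, matching y values: 1, 22 (2 points).
  x = 14: rhs = 14, matching y values: none (0 points).
  x = 15: rhs = 19, matching y values: none (0 points).
  x = 16: rhs = 22, matching y values: none (0 points).
  x = 17: rhs = 6, matching y values: 11, 12 (2 points).
  x = 18: rhs = 0, matching y values: 0 (1 points).
  x = 19: rhs = 10, matching y values: none (0 points).
  x = 20: rhs = 19, matching y values: none (0 points).
  x = 21: rhs = 10, matching y values: none (0 points).
  x = 22: rhs = 12, matching y values: 9, 14 (2 points).
Total affine count: 19.
Full point count |E(F_23)| = 19 + 1 = 20.
Hasse bound: |20 − (23+1)| = |-4| = 4 ≤ 2√23 ≈ 9.5917 ✓.


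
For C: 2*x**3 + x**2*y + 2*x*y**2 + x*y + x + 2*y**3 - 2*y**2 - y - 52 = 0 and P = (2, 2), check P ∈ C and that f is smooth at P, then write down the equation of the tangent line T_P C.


Tangent line at P: 43*x + 37*y - 160 = 0.

Step 1: f(2, 2) = 0, so P lies on C.
Step 2: partial derivatives
  f_x(x, y) = 6*x**2 + 2*x*y + 2*y**2 + y + 1, f_y(x, y) = x**2 + 4*x*y + x + 6*y**2 - 4*y - 1.
  f_x(P) = 43, f_y(P) = 37 (gradient nonzero, so P is smooth).
Step 3: tangent line at P: 43·(x − 2) + 37·(y − 2) = 0.
Expanding: 43*x + 37*y - 160 = 0.


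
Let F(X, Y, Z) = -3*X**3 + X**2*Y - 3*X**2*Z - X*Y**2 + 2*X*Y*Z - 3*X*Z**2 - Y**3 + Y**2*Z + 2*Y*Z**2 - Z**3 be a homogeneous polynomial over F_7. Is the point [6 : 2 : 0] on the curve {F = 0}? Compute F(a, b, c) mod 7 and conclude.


F(6,2,0) ≡ 1 (mod 7); P is NOT on the curve.

Evaluate F(6, 2, 0) term-by-term (mod 7).
  -3*X**3 ↦ -3·216·1·1 = -648
  X**2*Y ↦ 1·36·2·1 = 72
  -3*X**2*Z ↦ -3·36·1·0 = 0
  -X*Y**2 ↦ -1·6·4·1 = -24
  2*X*Y*Z ↦ 2·6·2·0 = 0
  -3*X*Z**2 ↦ -3·6·1·0 = 0
  -Y**3 ↦ -1·1·8·1 = -8
  Y**2*Z ↦ 1·1·4·0 = 0
  2*Y*Z**2 ↦ 2·1·2·0 = 0
  -Z**3 ↦ -1·1·1·0 = 0
Sum: F(6, 2, 0) = (-648) + (72) + (0) + (-24) + (0) + (0) + (-8) + (0) + (0) + (0) = -608.
Reducing mod 7: -608 ≡ 1 (mod 7).
Since F(a, b, c) ≡ 1 ≠ 0 (mod 7), P does NOT lie on the curve.


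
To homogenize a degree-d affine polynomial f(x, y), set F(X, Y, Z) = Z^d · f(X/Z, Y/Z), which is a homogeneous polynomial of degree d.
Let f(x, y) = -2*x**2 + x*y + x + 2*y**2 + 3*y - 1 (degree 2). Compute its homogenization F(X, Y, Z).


F(X, Y, Z) = -2*X**2 + X*Y + X*Z + 2*Y**2 + 3*Y*Z - Z**2

deg(f) = 2.
Substitute x = X/Z, y = Y/Z into f, then multiply by Z^2.
  monomial -2·x^2·y^0 ↦ -2·X^2·Y^0·Z^0.
  monomial 1·x^1·y^1 ↦ 1·X^1·Y^1·Z^0.
  monomial 1·x^1·y^0 ↦ 1·X^1·Y^0·Z^1.
  monomial 2·x^0·y^2 ↦ 2·X^0·Y^2·Z^0.
  monomial 3·x^0·y^1 ↦ 3·X^0·Y^1·Z^1.
  monomial -1·x^0·y^0 ↦ -1·X^0·Y^0·Z^2.
Collecting: F(X, Y, Z) = -2*X**2 + X*Y + X*Z + 2*Y**2 + 3*Y*Z - Z**2.


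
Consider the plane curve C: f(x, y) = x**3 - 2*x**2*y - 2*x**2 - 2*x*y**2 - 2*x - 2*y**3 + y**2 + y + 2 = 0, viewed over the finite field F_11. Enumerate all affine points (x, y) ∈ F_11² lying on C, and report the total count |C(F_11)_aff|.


Affine F_11-points: {(2, 2), (3, 7), (4, 8), (5, 8), (7, 1), (7, 10), (8, 4), (8, 6), (8, 10), (9, 8)}; count = 10.

For each of the 121 pairs (x, y) ∈ F_11², evaluate f(x, y) mod 11. Record the zeros.
  x = 0: [0↦2, 1↦2, 2↦3, 3↦4, 4↦4, 5↦2, 6↦8, 7↦10, 8↦7, 9↦9, 10↦4]  zeros at y ∈ ∅
  x = 1: [0↦10, 1↦6, 2↦10, 3↦10, 4↦5, 5↦5, 6↦9, 7↦5, 8↦3, 9↦2, 10↦1]  zeros at y ∈ ∅
  x = 2: [0↦9, 1↦8, 2↦0, 3↦6, 4↦3, 5↦1, 6↦10, 7↦7, 8↦2, 9↦5, 10↦4]  zeros at y ∈ {2}
  x = 3: [0↦5, 1↦3, 2↦1, 3↦9, 4↦4, 5↦7, 6↦6, 7↦0, 8↦10, 9↦2, 10↦8]  zeros at y ∈ {7}
  x = 4: [0↦4, 1↦8, 2↦8, 3↦3, 4↦3, 5↦7, 6↦3, 7↦1, 8↦0, 9↦10, 10↦8]  zeros at y ∈ {8}
  x = 5: [0↦1, 1↦7, 2↦5, 3↦5, 4↦6, 5↦7, 6↦7, 7↦5, 8↦0, 9↦2, 10↦10]  zeros at y ∈ {8}
  x = 6: [0↦2, 1↦6, 2↦9, 3↦10, 4↦8, 5↦2, 6↦2, 7↦7, 8↦5, 9↦6, 10↦9]  zeros at y ∈ ∅
  x = 7: [0↦2, 1↦0, 2↦4, 3↦2, 4↦4, 5↦9, 6↦5, 7↦2, 8↦10, 9↦6, 10↦0]  zeros at y ∈ {1, 10}
  x = 8: [0↦7, 1↦6, 2↦7, 3↦9, 4↦0, 5↦1, 6↦0, 7↦7, 8↦10, 9↦8, 10↦0]  zeros at y ∈ {4, 6, 10}
  x = 9: [0↦1, 1↦8, 2↦2, 3↦4, 4↦2, 5↦6, 6↦4, 7↦6, 8↦0, 9↦7, 10↦4]  zeros at y ∈ {8}
  x = 10: [0↦1, 1↦1, 2↦6, 3↦4, 4↦5, 5↦8, 6↦1, 7↦5, 8↦8, 9↦9, 10↦7]  zeros at y ∈ ∅
Collecting zeros: affine points = {(2, 2), (3, 7), (4, 8), (5, 8), (7, 1), (7, 10), (8, 4), (8, 6), (8, 10), (9, 8)}.
Total count |C(F_11)_aff| = 10.


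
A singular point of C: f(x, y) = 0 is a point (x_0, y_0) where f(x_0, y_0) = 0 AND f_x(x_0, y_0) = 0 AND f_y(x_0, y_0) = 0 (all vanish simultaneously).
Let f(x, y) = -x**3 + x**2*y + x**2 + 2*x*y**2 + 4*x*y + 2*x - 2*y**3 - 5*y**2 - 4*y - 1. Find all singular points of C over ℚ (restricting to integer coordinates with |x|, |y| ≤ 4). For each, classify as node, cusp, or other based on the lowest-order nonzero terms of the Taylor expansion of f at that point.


Singular points: {(0, -1)}; classification: cusp.

Compute partial derivatives:
  f_x = -3*x**2 + 2*x*y + 2*x + 2*y**2 + 4*y + 2.
  f_y = x**2 + 4*x*y + 4*x - 6*y**2 - 10*y - 4.
Scan x_0 ∈ {−4, ..., 4}. For each x_0, f_y(x_0, y) is a polynomial in y; find its integer roots y ∈ {−4, ..., 4}, then test f_x and f at those candidates.
  x = -4: f_y(-4, y) = -6*y**2 - 26*y - 4; no integer root y with |y| ≤ 4.
  x = -3: f_y(-3, y) = -6*y**2 - 22*y - 7; no integer root y with |y| ≤ 4.
  x = -2: f_y(-2, y) = -6*y**2 - 18*y - 8; no integer root y with |y| ≤ 4.
  x = -1: f_y(-1, y) = -6*y**2 - 14*y - 7; no integer root y with |y| ≤ 4.
  x = 0: f_y(0, y) = -6*y**2 - 10*y - 4; vanishes at y ∈ {-1}. (0, -1): f_x = 0, f = 0 — SINGULAR.
  x = 1: f_y(1, y) = -6*y**2 - 6*y + 1; no integer root y with |y| ≤ 4.
  x = 2: f_y(2, y) = -6*y**2 - 2*y + 8; vanishes at y ∈ {1}. (2, 1): f_x = 4 ≠ 0.
  x = 3: f_y(3, y) = -6*y**2 + 2*y + 17; no integer root y with |y| ≤ 4.
  x = 4: f_y(4, y) = -6*y**2 + 6*y + 28; no integer root y with |y| ≤ 4.
Only singular point on the grid: (0, -1).
Classify: substitute x = 0 + u, y = -1 + v and expand: f = -u**3 + u**2*v + 2*u*v**2 - 2*v**3 + v**2.
No constant or linear terms (consistent with a singular point). Quadratic part: v**2. Cubic part: -u**3 + u**2*v + 2*u*v**2 - 2*v**3.
The quadratic part v**2 is a perfect square, so there is a single (double) tangent line v = 0, i.e. y = -1. Restricting the cubic part to that line (v = 0) leaves -u**3 ≠ 0, so f is not divisible by v and the branch is v² ≈ u**3 to lowest order — this is a cusp.
Classification: cusp.


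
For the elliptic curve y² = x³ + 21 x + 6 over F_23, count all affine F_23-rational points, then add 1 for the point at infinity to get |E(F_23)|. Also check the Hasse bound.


Affine points = {(0, 11), (0, 12), (3, 2), (3, 21), (4, 4), (4, 19), (5, 11), (5, 12), (6, 7), (6, 16), (7, 6), (7, 17), (9, 2), (9, 21), (11, 2), (11, 21), (12, 10), (12, 13), (14, 10), (14, 13), (15, 4), (15, 19), (17, 3), (17, 20), (18, 11), (18, 12), (20, 10), (20, 13), (21, 5), (21, 18)}; affine count = 30; |E(F_23)| = 31.

Discriminant check: Δ ∝ 4a³ + 27b² = 4·21³ + 27·6² = 4·9261 + 27·36 ≡ 20 (mod 23). Nonzero ⇒ E is nonsingular.
For each x ∈ F_23, compute rhs = x³ + 21·x + 6 mod 23, then count y ∈ F_23 with y² ≡ rhs.
  x = 0: rhs = 6, matching y values: 11, 12 (2 points).
  x = 1: rhs = 5, matching y values: none (0 points).
  x = 2: rhs = 10, matching y values: none (0 points).
  x = 3: rhs = 4, matching y values: 2, 21 (2 points).
  x = 4: rhs = 16, matching y values: 4, 19 (2 points).
  x = 5: rhs = 6, matching y values: 11, 12 (2 points).
  x = 6: rhs = 3, matching y values: 7, 16 (2 points).
  x = 7: rhs = 13, matching y values: 6, 17 (2 points).
  x = 8: rhs = 19, matching y values: none (0 points).
  x = 9: rhs = 4, matching y values: 2, 21 (2 points).
  x = 10: rhs = 20, matching y values: none (0 points).
  x = 11: rhs = 4, matching y values: 2, 21 (2 points).
  x = 12: rhs = 8, matching y values: 10, 13 (2 points).
  x = 13: rhs = 15, matching y values: none (0 points).
  x = 14: rhs = 8, matching y values: 10, 13 (2 points).
  x = 15: rhs = 16, matching y values: 4, 19 (2 points).
  x = 16: rhs = 22, matching y values: none (0 points).
  x = 17: rhs = 9, matching y values: 3, 20 (2 points).
  x = 18: rhs = 6, matching y values: 11, 12 (2 points).
  x = 19: rhs = 19, matching y values: none (0 points).
  x = 20: rhs = 8, matching y values: 10, 13 (2 points).
  x = 21: rhs = 2, matching y values: 5, 18 (2 points).
  x = 22: rhs = 7, matching y values: none (0 points).
Total affine count: 30.
Full point count |E(F_23)| = 30 + 1 = 31.
Hasse bound: |31 − (23+1)| = |7| = 7 ≤ 2√23 ≈ 9.5917 ✓.


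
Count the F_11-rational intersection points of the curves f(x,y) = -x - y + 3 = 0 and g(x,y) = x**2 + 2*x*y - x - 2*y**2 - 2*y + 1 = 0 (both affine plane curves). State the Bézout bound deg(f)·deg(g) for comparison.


Common zeros: ∅; count = 0; Bézout bound = 2.

deg(f) = 1, deg(g) = 2, so Bézout bound = 2.
Scan x ∈ F_11. For each x, list the y ∈ F_11 with f(x, y) ≡ 0 and those with g(x, y) ≡ 0 (mod 11); the common zeros in that column are the intersection.
  x = 0: f ≡ 0 at y ∈ {3}; g ≡ 0 at y ∈ {2, 8}; common: ∅.
  x = 1: f ≡ 0 at y ∈ {2}; g ≡ 0 at y ∈ ∅; common: ∅.
  x = 2: f ≡ 0 at y ∈ {1}; g ≡ 0 at y ∈ ∅; common: ∅.
  x = 3: f ≡ 0 at y ∈ {0}; g ≡ 0 at y ∈ ∅; common: ∅.
  x = 4: f ≡ 0 at y ∈ {10}; g ≡ 0 at y ∈ ∅; common: ∅.
  x = 5: f ≡ 0 at y ∈ {9}; g ≡ 0 at y ∈ {5, 10}; common: ∅.
  x = 6: f ≡ 0 at y ∈ {8}; g ≡ 0 at y ∈ ∅; common: ∅.
  x = 7: f ≡ 0 at y ∈ {7}; g ≡ 0 at y ∈ {8, 9}; common: ∅.
  x = 8: f ≡ 0 at y ∈ {6}; g ≡ 0 at y ∈ {2, 5}; common: ∅.
  x = 9: f ≡ 0 at y ∈ {5}; g ≡ 0 at y ∈ {9, 10}; common: ∅.
  x = 10: f ≡ 0 at y ∈ {4}; g ≡ 0 at y ∈ ∅; common: ∅.
Collecting: common zeros = ∅, so the count is 0.
Comparison with the Bézout bound: 0 ≤ 2 = deg(f)·deg(g), as expected for curves with no common component (the affine F_11-count falls short of the bound because intersections may lie at infinity, over extension fields, or carry multiplicity).


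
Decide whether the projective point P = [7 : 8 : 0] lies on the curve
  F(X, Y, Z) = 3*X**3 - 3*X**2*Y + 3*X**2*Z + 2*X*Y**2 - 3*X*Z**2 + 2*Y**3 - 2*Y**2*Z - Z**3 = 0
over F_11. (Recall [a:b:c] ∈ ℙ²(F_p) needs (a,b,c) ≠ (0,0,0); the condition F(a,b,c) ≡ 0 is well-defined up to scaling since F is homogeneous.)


F(7,8,0) ≡ 2 (mod 11); P is NOT on the curve.

Evaluate F(7, 8, 0) term-by-term (mod 11).
  3*X**3 ↦ 3·343·1·1 = 1029
  -3*X**2*Y ↦ -3·49·8·1 = -1176
  3*X**2*Z ↦ 3·49·1·0 = 0
  2*X*Y**2 ↦ 2·7·64·1 = 896
  -3*X*Z**2 ↦ -3·7·1·0 = 0
  2*Y**3 ↦ 2·1·512·1 = 1024
  -2*Y**2*Z ↦ -2·1·64·0 = 0
  -Z**3 ↦ -1·1·1·0 = 0
Sum: F(7, 8, 0) = (1029) + (-1176) + (0) + (896) + (0) + (1024) + (0) + (0) = 1773.
Reducing mod 11: 1773 ≡ 2 (mod 11).
Since F(a, b, c) ≡ 2 ≠ 0 (mod 11), P does NOT lie on the curve.


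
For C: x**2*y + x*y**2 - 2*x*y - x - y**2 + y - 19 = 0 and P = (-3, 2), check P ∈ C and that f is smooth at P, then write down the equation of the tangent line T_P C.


Tangent line at P: -13*x - 39 = 0.

Step 1: f(-3, 2) = 0, so P lies on C.
Step 2: partial derivatives
  f_x(x, y) = 2*x*y + y**2 - 2*y - 1, f_y(x, y) = x**2 + 2*x*y - 2*x - 2*y + 1.
  f_x(P) = -13, f_y(P) = 0 (gradient nonzero, so P is smooth).
Step 3: tangent line at P: -13·(x − -3) + 0·(y − 2) = 0.
Expanding: -13*x - 39 = 0.


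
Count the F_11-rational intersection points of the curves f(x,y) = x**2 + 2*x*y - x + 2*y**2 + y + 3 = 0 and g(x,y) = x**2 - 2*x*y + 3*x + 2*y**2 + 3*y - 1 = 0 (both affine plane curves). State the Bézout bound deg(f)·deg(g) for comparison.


Common zeros: {(5, 7), (8, 9)}; count = 2; Bézout bound = 4.

deg(f) = 2, deg(g) = 2, so Bézout bound = 4.
Scan x ∈ F_11. For each x, list the y ∈ F_11 with f(x, y) ≡ 0 and those with g(x, y) ≡ 0 (mod 11); the common zeros in that column are the intersection.
  x = 0: f ≡ 0 at y ∈ ∅; g ≡ 0 at y ∈ ∅; common: ∅.
  x = 1: f ≡ 0 at y ∈ ∅; g ≡ 0 at y ∈ ∅; common: ∅.
  x = 2: f ≡ 0 at y ∈ ∅; g ≡ 0 at y ∈ ∅; common: ∅.
  x = 3: f ≡ 0 at y ∈ ∅; g ≡ 0 at y ∈ {8, 10}; common: ∅.
  x = 4: f ≡ 0 at y ∈ {5, 7}; g ≡ 0 at y ∈ ∅; common: ∅.
  x = 5: f ≡ 0 at y ∈ {4, 7}; g ≡ 0 at y ∈ {2, 7}; common: {7}.
  x = 6: f ≡ 0 at y ∈ {0, 10}; g ≡ 0 at y ∈ {3, 7}; common: ∅.
  x = 7: f ≡ 0 at y ∈ ∅; g ≡ 0 at y ∈ {2, 9}; common: ∅.
  x = 8: f ≡ 0 at y ∈ {9, 10}; g ≡ 0 at y ∈ {3, 9}; common: {9}.
  x = 9: f ≡ 0 at y ∈ {2, 5}; g ≡ 0 at y ∈ ∅; common: ∅.
  x = 10: f ≡ 0 at y ∈ {2, 4}; g ≡ 0 at y ∈ {6, 8}; common: ∅.
Collecting: common zeros = {(5, 7), (8, 9)}, so the count is 2.
Comparison with the Bézout bound: 2 ≤ 4 = deg(f)·deg(g), as expected for curves with no common component (the affine F_11-count falls short of the bound because intersections may lie at infinity, over extension fields, or carry multiplicity).


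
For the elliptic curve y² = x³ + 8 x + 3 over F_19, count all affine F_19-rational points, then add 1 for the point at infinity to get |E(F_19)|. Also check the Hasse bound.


Affine points = {(3, 4), (3, 15), (4, 2), (4, 17), (5, 4), (5, 15), (6, 1), (6, 18), (8, 3), (8, 16), (9, 5), (9, 14), (10, 0), (11, 4), (11, 15), (13, 9), (13, 10), (14, 3), (14, 16), (16, 3), (16, 16), (17, 6), (17, 13)}; affine count = 23; |E(F_19)| = 24.

Discriminant check: Δ ∝ 4a³ + 27b² = 4·8³ + 27·3² = 4·512 + 27·9 ≡ 11 (mod 19). Nonzero ⇒ E is nonsingular.
For each x ∈ F_19, compute rhs = x³ + 8·x + 3 mod 19, then count y ∈ F_19 with y² ≡ rhs.
  x = 0: rhs = 3, matching y values: none (0 points).
  x = 1: rhs = 12, matching y values: none (0 points).
  x = 2: rhs = 8, matching y values: none (0 points).
  x = 3: rhs = 16, matching y values: 4, 15 (2 points).
  x = 4: rhs = 4, matching y values: 2, 17 (2 points).
  x = 5: rhs = 16, matching y values: 4, 15 (2 points).
  x = 6: rhs = 1, matching y values: 1, 18 (2 points).
  x = 7: rhs = 3, matching y values: none (0 points).
  x = 8: rhs = 9, matching y values: 3, 16 (2 points).
  x = 9: rhs = 6, matching y values: 5, 14 (2 points).
  x = 10: rhs = 0, matching y values: 0 (1 points).
  x = 11: rhs = 16, matching y values: 4, 15 (2 points).
  x = 12: rhs = 3, matching y values: none (0 points).
  x = 13: rhs = 5, matching y values: 9, 10 (2 points).
  x = 14: rhs = 9, matching y values: 3, 16 (2 points).
  x = 15: rhs = 2, matching y values: none (0 points).
  x = 16: rhs = 9, matching y values: 3, 16 (2 points).
  x = 17: rhs = 17, matching y values: 6, 13 (2 points).
  x = 18: rhs = 13, matching y values: none (0 points).
Total affine count: 23.
Full point count |E(F_19)| = 23 + 1 = 24.
Hasse bound: |24 − (19+1)| = |4| = 4 ≤ 2√19 ≈ 8.7178 ✓.


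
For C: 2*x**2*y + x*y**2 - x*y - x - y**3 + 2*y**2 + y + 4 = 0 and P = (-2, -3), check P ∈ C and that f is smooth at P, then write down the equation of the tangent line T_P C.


Tangent line at P: 35*x - 16*y + 22 = 0.

Step 1: f(-2, -3) = 0, so P lies on C.
Step 2: partial derivatives
  f_x(x, y) = 4*x*y + y**2 - y - 1, f_y(x, y) = 2*x**2 + 2*x*y - x - 3*y**2 + 4*y + 1.
  f_x(P) = 35, f_y(P) = -16 (gradient nonzero, so P is smooth).
Step 3: tangent line at P: 35·(x − -2) + -16·(y − -3) = 0.
Expanding: 35*x - 16*y + 22 = 0.


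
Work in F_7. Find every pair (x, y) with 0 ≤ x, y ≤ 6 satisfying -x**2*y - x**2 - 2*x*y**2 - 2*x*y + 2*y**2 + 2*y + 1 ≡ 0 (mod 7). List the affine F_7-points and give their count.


Affine F_7-points: {(1, 0), (6, 0), (6, 1)}; count = 3.

For each of the 49 pairs (x, y) ∈ F_7², evaluate f(x, y) mod 7. Record the zeros.
  x = 0: [0↦1, 1↦5, 2↦6, 3↦4, 4↦6, 5↦5, 6↦1]  zeros at y ∈ ∅
  x = 1: [0↦0, 1↦6, 2↦5, 3↦4, 4↦3, 5↦2, 6↦1]  zeros at y ∈ {0}
  x = 2: [0↦4, 1↦3, 2↦5, 3↦3, 4↦4, 5↦1, 6↦1]  zeros at y ∈ ∅
  x = 3: [0↦6, 1↦3, 2↦6, 3↦1, 4↦2, 5↦2, 6↦1]  zeros at y ∈ ∅
  x = 4: [0↦6, 1↦6, 2↦1, 3↦5, 4↦4, 5↦5, 6↦1]  zeros at y ∈ ∅
  x = 5: [0↦4, 1↦5, 2↦4, 3↦1, 4↦3, 5↦3, 6↦1]  zeros at y ∈ ∅
  x = 6: [0↦0, 1↦0, 2↦1, 3↦3, 4↦6, 5↦3, 6↦1]  zeros at y ∈ {0, 1}
Collecting zeros: affine points = {(1, 0), (6, 0), (6, 1)}.
Total count |C(F_7)_aff| = 3.


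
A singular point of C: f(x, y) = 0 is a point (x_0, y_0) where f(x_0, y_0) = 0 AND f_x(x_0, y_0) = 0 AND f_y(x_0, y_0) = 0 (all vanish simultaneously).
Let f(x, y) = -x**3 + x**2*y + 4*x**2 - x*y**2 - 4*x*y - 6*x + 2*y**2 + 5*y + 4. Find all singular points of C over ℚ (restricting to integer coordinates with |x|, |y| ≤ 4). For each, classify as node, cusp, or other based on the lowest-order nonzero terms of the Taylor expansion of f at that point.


Singular points: {(1, -1)}; classification: cusp.

Compute partial derivatives:
  f_x = -3*x**2 + 2*x*y + 8*x - y**2 - 4*y - 6.
  f_y = x**2 - 2*x*y - 4*x + 4*y + 5.
Scan x_0 ∈ {−4, ..., 4}. For each x_0, f_y(x_0, y) is a polynomial in y; find its integer roots y ∈ {−4, ..., 4}, then test f_x and f at those candidates.
  x = -4: f_y(-4, y) = 12*y + 37; no integer root y with |y| ≤ 4.
  x = -3: f_y(-3, y) = 10*y + 26; no integer root y with |y| ≤ 4.
  x = -2: f_y(-2, y) = 8*y + 17; no integer root y with |y| ≤ 4.
  x = -1: f_y(-1, y) = 6*y + 10; no integer root y with |y| ≤ 4.
  x = 0: f_y(0, y) = 4*y + 5; no integer root y with |y| ≤ 4.
  x = 1: f_y(1, y) = 2*y + 2; vanishes at y ∈ {-1}. (1, -1): f_x = 0, f = 0 — SINGULAR.
  x = 2: f_y(2, y) = 1; no integer root y with |y| ≤ 4.
  x = 3: f_y(3, y) = 2 - 2*y; vanishes at y ∈ {1}. (3, 1): f_x = -8 ≠ 0.
  x = 4: f_y(4, y) = 5 - 4*y; no integer root y with |y| ≤ 4.
Only singular point on the grid: (1, -1).
Classify: substitute x = 1 + u, y = -1 + v and expand: f = -u**3 + u**2*v - u*v**2 + v**2.
No constant or linear terms (consistent with a singular point). Quadratic part: v**2. Cubic part: -u**3 + u**2*v - u*v**2.
The quadratic part v**2 is a perfect square, so there is a single (double) tangent line v = 0, i.e. y = -1. Restricting the cubic part to that line (v = 0) leaves -u**3 ≠ 0, so f is not divisible by v and the branch is v² ≈ u**3 to lowest order — this is a cusp.
Classification: cusp.


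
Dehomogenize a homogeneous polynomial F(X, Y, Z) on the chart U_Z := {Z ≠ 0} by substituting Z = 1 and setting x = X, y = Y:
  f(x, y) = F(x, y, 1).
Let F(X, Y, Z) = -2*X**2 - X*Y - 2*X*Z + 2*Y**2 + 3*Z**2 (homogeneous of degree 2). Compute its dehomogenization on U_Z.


f(x, y) = -2*x**2 - x*y - 2*x + 2*y**2 + 3

On U_Z we set Z = 1. Each monomial c·X^i·Y^j·Z^k in F becomes c·x^i·y^j·1^k = c·x^i·y^j.
Substituting Z = 1: F(X, Y, 1) = -2*x**2 - x*y - 2*x + 2*y**2 + 3.
Note: deg(f) ≤ deg(F) = 2; strict inequality happens when F is divisible by Z (lost terms).


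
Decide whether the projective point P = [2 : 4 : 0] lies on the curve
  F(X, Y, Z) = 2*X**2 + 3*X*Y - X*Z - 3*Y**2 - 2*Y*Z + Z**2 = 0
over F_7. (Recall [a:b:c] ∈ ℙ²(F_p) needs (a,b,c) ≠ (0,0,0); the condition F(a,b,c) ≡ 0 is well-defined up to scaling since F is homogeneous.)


F(2,4,0) ≡ 5 (mod 7); P is NOT on the curve.

Evaluate F(2, 4, 0) term-by-term (mod 7).
  2*X**2 ↦ 2·4·1·1 = 8
  3*X*Y ↦ 3·2·4·1 = 24
  -X*Z ↦ -1·2·1·0 = 0
  -3*Y**2 ↦ -3·1·16·1 = -48
  -2*Y*Z ↦ -2·1·4·0 = 0
  Z**2 ↦ 1·1·1·0 = 0
Sum: F(2, 4, 0) = (8) + (24) + (0) + (-48) + (0) + (0) = -16.
Reducing mod 7: -16 ≡ 5 (mod 7).
Since F(a, b, c) ≡ 5 ≠ 0 (mod 7), P does NOT lie on the curve.


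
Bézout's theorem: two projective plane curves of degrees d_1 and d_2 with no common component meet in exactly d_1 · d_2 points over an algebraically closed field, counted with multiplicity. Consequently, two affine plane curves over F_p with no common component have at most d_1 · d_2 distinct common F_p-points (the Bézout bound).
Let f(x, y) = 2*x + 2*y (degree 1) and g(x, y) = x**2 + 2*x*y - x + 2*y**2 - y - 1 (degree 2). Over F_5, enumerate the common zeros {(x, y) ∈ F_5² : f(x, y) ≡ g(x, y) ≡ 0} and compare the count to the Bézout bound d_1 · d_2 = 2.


Common zeros: {(1, 4), (4, 1)}; count = 2; Bézout bound = 2.

deg(f) = 1, deg(g) = 2, so Bézout bound = 2.
Scan x ∈ F_5. For each x, list the y ∈ F_5 with f(x, y) ≡ 0 and those with g(x, y) ≡ 0 (mod 5); the common zeros in that column are the intersection.
  x = 0: f ≡ 0 at y ∈ {0}; g ≡ 0 at y ∈ {1, 2}; common: ∅.
  x = 1: f ≡ 0 at y ∈ {4}; g ≡ 0 at y ∈ {3, 4}; common: {4}.
  x = 2: f ≡ 0 at y ∈ {3}; g ≡ 0 at y ∈ {2, 4}; common: ∅.
  x = 3: f ≡ 0 at y ∈ {2}; g ≡ 0 at y ∈ {0}; common: ∅.
  x = 4: f ≡ 0 at y ∈ {1}; g ≡ 0 at y ∈ {1, 3}; common: {1}.
Collecting: common zeros = {(1, 4), (4, 1)}, so the count is 2.
Comparison with the Bézout bound: 2 ≤ 2 = deg(f)·deg(g), as expected for curves with no common component (the bound is attained).


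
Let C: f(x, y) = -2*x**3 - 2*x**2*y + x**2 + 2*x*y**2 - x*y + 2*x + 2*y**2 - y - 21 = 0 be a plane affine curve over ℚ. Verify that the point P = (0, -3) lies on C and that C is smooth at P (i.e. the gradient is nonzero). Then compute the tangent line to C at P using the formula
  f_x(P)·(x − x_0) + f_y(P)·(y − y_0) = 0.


Tangent line at P: 23*x - 13*y - 39 = 0.

Step 1: f(0, -3) = 0, so P lies on C.
Step 2: partial derivatives
  f_x(x, y) = -6*x**2 - 4*x*y + 2*x + 2*y**2 - y + 2, f_y(x, y) = -2*x**2 + 4*x*y - x + 4*y - 1.
  f_x(P) = 23, f_y(P) = -13 (gradient nonzero, so P is smooth).
Step 3: tangent line at P: 23·(x − 0) + -13·(y − -3) = 0.
Expanding: 23*x - 13*y - 39 = 0.


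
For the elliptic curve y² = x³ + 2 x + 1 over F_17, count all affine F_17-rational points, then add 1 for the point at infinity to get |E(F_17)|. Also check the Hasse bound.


Affine points = {(0, 1), (0, 16), (1, 2), (1, 15), (2, 8), (2, 9), (3, 0), (5, 0), (6, 5), (6, 12), (7, 1), (7, 16), (8, 6), (8, 11), (9, 0), (10, 1), (10, 16), (12, 6), (12, 11), (14, 6), (14, 11), (16, 7), (16, 10)}; affine count = 23; |E(F_17)| = 24.

Discriminant check: Δ ∝ 4a³ + 27b² = 4·2³ + 27·1² = 4·8 + 27·1 ≡ 8 (mod 17). Nonzero ⇒ E is nonsingular.
For each x ∈ F_17, compute rhs = x³ + 2·x + 1 mod 17, then count y ∈ F_17 with y² ≡ rhs.
  x = 0: rhs = 1, matching y values: 1, 16 (2 points).
  x = 1: rhs = 4, matching y values: 2, 15 (2 points).
  x = 2: rhs = 13, matching y values: 8, 9 (2 points).
  x = 3: rhs = 0, matching y values: 0 (1 points).
  x = 4: rhs = 5, matching y values: none (0 points).
  x = 5: rhs = 0, matching y values: 0 (1 points).
  x = 6: rhs = 8, matching y values: 5, 12 (2 points).
  x = 7: rhs = 1, matching y values: 1, 16 (2 points).
  x = 8: rhs = 2, matching y values: 6, 11 (2 points).
  x = 9: rhs = 0, matching y values: 0 (1 points).
  x = 10: rhs = 1, matching y values: 1, 16 (2 points).
  x = 11: rhs = 11, matching y values: none (0 points).
  x = 12: rhs = 2, matching y values: 6, 11 (2 points).
  x = 13: rhs = 14, matching y values: none (0 points).
  x = 14: rhs = 2, matching y values: 6, 11 (2 points).
  x = 15: rhs = 6, matching y values: none (0 points).
  x = 16: rhs = 15, matching y values: 7, 10 (2 points).
Total affine count: 23.
Full point count |E(F_17)| = 23 + 1 = 24.
Hasse bound: |24 − (17+1)| = |6| = 6 ≤ 2√17 ≈ 8.2462 ✓.


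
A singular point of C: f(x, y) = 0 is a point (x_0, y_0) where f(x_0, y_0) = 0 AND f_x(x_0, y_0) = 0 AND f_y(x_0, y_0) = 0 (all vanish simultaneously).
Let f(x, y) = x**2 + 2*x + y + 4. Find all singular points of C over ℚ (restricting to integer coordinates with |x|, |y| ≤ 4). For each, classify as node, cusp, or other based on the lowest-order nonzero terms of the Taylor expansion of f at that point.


No singular points in the scanned grid; C is smooth there.

Compute partial derivatives:
  f_x = 2*x + 2.
  f_y = 1.
f_y = 1 is a nonzero constant, so f_y never vanishes: no point (x, y) can satisfy f = f_x = f_y = 0. In particular no (x, y) ∈ {−4, ..., 4}² is singular; the curve is smooth.


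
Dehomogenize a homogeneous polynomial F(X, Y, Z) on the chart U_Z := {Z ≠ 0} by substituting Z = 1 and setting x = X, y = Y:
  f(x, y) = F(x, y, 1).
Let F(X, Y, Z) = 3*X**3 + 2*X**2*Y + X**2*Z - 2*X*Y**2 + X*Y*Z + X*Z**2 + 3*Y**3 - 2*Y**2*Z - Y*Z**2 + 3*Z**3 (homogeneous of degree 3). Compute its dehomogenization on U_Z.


f(x, y) = 3*x**3 + 2*x**2*y + x**2 - 2*x*y**2 + x*y + x + 3*y**3 - 2*y**2 - y + 3

On U_Z we set Z = 1. Each monomial c·X^i·Y^j·Z^k in F becomes c·x^i·y^j·1^k = c·x^i·y^j.
Substituting Z = 1: F(X, Y, 1) = 3*x**3 + 2*x**2*y + x**2 - 2*x*y**2 + x*y + x + 3*y**3 - 2*y**2 - y + 3.
Note: deg(f) ≤ deg(F) = 3; strict inequality happens when F is divisible by Z (lost terms).
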